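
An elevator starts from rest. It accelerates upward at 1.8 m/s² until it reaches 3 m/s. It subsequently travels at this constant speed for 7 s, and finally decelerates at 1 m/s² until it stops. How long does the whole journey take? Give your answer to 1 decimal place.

Phase 1 (accelerating): v₀ = 0 m/s, a = 1.8 m/s².
v = v₀ + at → t = (3 − 0) / 1.8 = 1.67 s
v² = v₀² + 2aΔx → Δx = (3² − 0²)/(2·1.8) = 2.50 m

Phase 2 (constant speed): v₀ = 3.00 m/s, a = 0 m/s².
v = v₀ + at = 3.00 + (0)(7) = 3.00 m/s
Δx = v₀t + ½at² = 3.00·7 + 0.5·0·7² = 21.0 m

Phase 3 (decelerating): v₀ = 3.00 m/s, a = -1 m/s².
v = v₀ + at → t = (0 − 3.00) / -1 = 3.00 s
v² = v₀² + 2aΔx → Δx = (0² − 3.00²)/(2·-1) = 4.50 m
Total time = 1.67 + 7.00 + 3.00 = 11.7 s

11.7 s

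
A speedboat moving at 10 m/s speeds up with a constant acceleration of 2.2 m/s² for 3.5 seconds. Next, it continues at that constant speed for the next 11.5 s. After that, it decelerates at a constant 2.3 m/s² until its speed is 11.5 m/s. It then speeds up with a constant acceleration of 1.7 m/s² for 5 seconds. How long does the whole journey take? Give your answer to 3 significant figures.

Phase 1 (accelerating): v₀ = 10.0 m/s, a = 2.2 m/s².
v = v₀ + at = 10.0 + (2.2)(3.5) = 17.7 m/s
Δx = v₀t + ½at² = 10.0·3.5 + 0.5·2.2·3.5² = 48.5 m

Phase 2 (constant speed): v₀ = 17.7 m/s, a = 0 m/s².
v = v₀ + at = 17.7 + (0)(11.5) = 17.7 m/s
Δx = v₀t + ½at² = 17.7·11.5 + 0.5·0·11.5² = 204 m

Phase 3 (decelerating): v₀ = 17.7 m/s, a = -2.3 m/s².
v = v₀ + at → t = (11.5 − 17.7) / -2.3 = 2.70 s
v² = v₀² + 2aΔx → Δx = (11.5² − 17.7²)/(2·-2.3) = 39.4 m

Phase 4 (accelerating): v₀ = 11.5 m/s, a = 1.7 m/s².
v = v₀ + at = 11.5 + (1.7)(5) = 20.0 m/s
Δx = v₀t + ½at² = 11.5·5 + 0.5·1.7·5² = 78.8 m
Total time = 3.50 + 11.5 + 2.70 + 5.00 = 22.7 s

22.7 s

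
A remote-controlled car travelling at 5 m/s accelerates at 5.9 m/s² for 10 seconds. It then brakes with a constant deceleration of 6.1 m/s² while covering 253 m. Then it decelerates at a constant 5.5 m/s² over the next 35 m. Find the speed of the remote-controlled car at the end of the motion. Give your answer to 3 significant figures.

25.0 m/s

Phase 1 (accelerating): v₀ = 5.00 m/s, a = 5.9 m/s².
v = v₀ + at = 5.00 + (5.9)(10) = 64.0 m/s
Δx = v₀t + ½at² = 5.00·10 + 0.5·5.9·10² = 345 m

Phase 2 (decelerating): v₀ = 64.0 m/s, a = -6.1 m/s².
v² = v₀² + 2aΔx = 64.0² + 2·-6.1·253 = 1010 → v = 31.8 m/s
t = (v − v₀)/a = (31.8 − 64.0)/-6.1 = 5.28 s

Phase 3 (decelerating): v₀ = 31.8 m/s, a = -5.5 m/s².
v² = v₀² + 2aΔx = 31.8² + 2·-5.5·35 = 624 → v = 25.0 m/s
t = (v − v₀)/a = (25.0 − 31.8)/-5.5 = 1.23 s
Final speed = 25.0 m/s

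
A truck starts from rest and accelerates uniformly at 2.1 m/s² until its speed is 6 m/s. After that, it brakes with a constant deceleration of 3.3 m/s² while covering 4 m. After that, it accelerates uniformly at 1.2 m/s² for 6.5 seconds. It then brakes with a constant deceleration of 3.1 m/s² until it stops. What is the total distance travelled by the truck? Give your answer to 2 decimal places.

77.22 m

Phase 1 (accelerating): v₀ = 0 m/s, a = 2.1 m/s².
v = v₀ + at → t = (6 − 0) / 2.1 = 2.86 s
v² = v₀² + 2aΔx → Δx = (6² − 0²)/(2·2.1) = 8.57 m

Phase 2 (decelerating): v₀ = 6.00 m/s, a = -3.3 m/s².
v² = v₀² + 2aΔx = 6.00² + 2·-3.3·4 = 9.60 → v = 3.10 m/s
t = (v − v₀)/a = (3.10 − 6.00)/-3.3 = 0.879 s

Phase 3 (accelerating): v₀ = 3.10 m/s, a = 1.2 m/s².
v = v₀ + at = 3.10 + (1.2)(6.5) = 10.9 m/s
Δx = v₀t + ½at² = 3.10·6.5 + 0.5·1.2·6.5² = 45.5 m

Phase 4 (decelerating): v₀ = 10.9 m/s, a = -3.1 m/s².
v = v₀ + at → t = (0 − 10.9) / -3.1 = 3.52 s
v² = v₀² + 2aΔx → Δx = (0² − 10.9²)/(2·-3.1) = 19.2 m
Total distance = 8.57 + 4.00 + 45.5 + 19.2 = 77.2 m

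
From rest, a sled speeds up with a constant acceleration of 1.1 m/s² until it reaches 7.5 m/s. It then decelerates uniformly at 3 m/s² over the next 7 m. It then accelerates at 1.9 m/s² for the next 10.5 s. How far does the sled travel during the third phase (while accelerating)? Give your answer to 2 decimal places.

144.37 m

Phase 1 (accelerating): v₀ = 0 m/s, a = 1.1 m/s².
v = v₀ + at → t = (7.5 − 0) / 1.1 = 6.82 s
v² = v₀² + 2aΔx → Δx = (7.5² − 0²)/(2·1.1) = 25.6 m

Phase 2 (decelerating): v₀ = 7.50 m/s, a = -3 m/s².
v² = v₀² + 2aΔx = 7.50² + 2·-3·7 = 14.2 → v = 3.77 m/s
t = (v − v₀)/a = (3.77 − 7.50)/-3 = 1.24 s

Phase 3 (accelerating): v₀ = 3.77 m/s, a = 1.9 m/s².
v = v₀ + at = 3.77 + (1.9)(10.5) = 23.7 m/s
Δx = v₀t + ½at² = 3.77·10.5 + 0.5·1.9·10.5² = 144 m
Distance in phase 3 = 144 m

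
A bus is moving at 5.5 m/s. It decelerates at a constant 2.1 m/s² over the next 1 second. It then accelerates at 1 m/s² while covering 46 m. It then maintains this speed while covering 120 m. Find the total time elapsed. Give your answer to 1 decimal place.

19.6 s

Phase 1 (decelerating): v₀ = 5.50 m/s, a = -2.1 m/s².
v = v₀ + at = 5.50 + (-2.1)(1) = 3.40 m/s
Δx = v₀t + ½at² = 5.50·1 + 0.5·-2.1·1² = 4.45 m

Phase 2 (accelerating): v₀ = 3.40 m/s, a = 1 m/s².
v² = v₀² + 2aΔx = 3.40² + 2·1·46 = 104 → v = 10.2 m/s
t = (v − v₀)/a = (10.2 − 3.40)/1 = 6.78 s

Phase 3 (constant speed): v₀ = 10.2 m/s, a = 0 m/s².
Constant speed: t = d/v = 120/10.2 = 11.8 s
Total time = 1.00 + 6.78 + 11.8 = 19.6 s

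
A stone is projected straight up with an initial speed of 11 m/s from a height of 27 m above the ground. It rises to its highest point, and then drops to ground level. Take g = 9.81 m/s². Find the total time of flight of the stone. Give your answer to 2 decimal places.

Phase 1 (rising): v₀ = 11.0 m/s, a = -9.81 m/s².
v = v₀ + at → t = (0 − 11.0) / -9.81 = 1.12 s
v² = v₀² + 2aΔx → Δx = (0² − 11.0²)/(2·-9.81) = 6.17 m

Phase 2 (falling): v₀ = 0 m/s, a = -9.81 m/s².
Falls 33.2 m from rest: t = √(2·33.2/9.81) = 2.60 s; v = g·t = 25.5 m/s.
Total time = 1.12 + 2.60 = 3.72 s

3.72 s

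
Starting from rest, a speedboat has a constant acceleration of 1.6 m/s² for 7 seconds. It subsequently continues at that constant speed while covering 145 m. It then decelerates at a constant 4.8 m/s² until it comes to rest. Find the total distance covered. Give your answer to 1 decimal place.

Phase 1 (accelerating): v₀ = 0 m/s, a = 1.6 m/s².
v = v₀ + at = 0 + (1.6)(7) = 11.2 m/s
Δx = v₀t + ½at² = 0·7 + 0.5·1.6·7² = 39.2 m

Phase 2 (constant speed): v₀ = 11.2 m/s, a = 0 m/s².
Constant speed: t = d/v = 145/11.2 = 12.9 s

Phase 3 (decelerating): v₀ = 11.2 m/s, a = -4.8 m/s².
v = v₀ + at → t = (0 − 11.2) / -4.8 = 2.33 s
v² = v₀² + 2aΔx → Δx = (0² − 11.2²)/(2·-4.8) = 13.1 m
Total distance = 39.2 + 145 + 13.1 = 197 m

197.3 m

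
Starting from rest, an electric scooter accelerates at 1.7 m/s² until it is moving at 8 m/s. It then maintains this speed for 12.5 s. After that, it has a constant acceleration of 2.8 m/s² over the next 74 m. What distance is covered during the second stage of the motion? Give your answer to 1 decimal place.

Phase 1 (accelerating): v₀ = 0 m/s, a = 1.7 m/s².
v = v₀ + at → t = (8 − 0) / 1.7 = 4.71 s
v² = v₀² + 2aΔx → Δx = (8² − 0²)/(2·1.7) = 18.8 m

Phase 2 (constant speed): v₀ = 8.00 m/s, a = 0 m/s².
v = v₀ + at = 8.00 + (0)(12.5) = 8.00 m/s
Δx = v₀t + ½at² = 8.00·12.5 + 0.5·0·12.5² = 100 m
Distance in phase 2 = 100 m

100.0 m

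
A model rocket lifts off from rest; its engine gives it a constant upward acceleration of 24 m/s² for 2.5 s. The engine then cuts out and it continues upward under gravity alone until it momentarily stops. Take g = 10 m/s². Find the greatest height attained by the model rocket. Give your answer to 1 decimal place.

Phase 1 (powered ascent): v₀ = 0 m/s, a = 24 m/s².
v = v₀ + at = 0 + (24)(2.5) = 60.0 m/s
Δx = v₀t + ½at² = 0·2.5 + 0.5·24·2.5² = 75.0 m

Phase 2 (coasting upward): v₀ = 60.0 m/s, a = -10 m/s².
v = v₀ + at → t = (0 − 60.0) / -10 = 6.00 s
v² = v₀² + 2aΔx → Δx = (0² − 60.0²)/(2·-10) = 180 m
Maximum height = 75.0 + 180 = 255 m

255.0 m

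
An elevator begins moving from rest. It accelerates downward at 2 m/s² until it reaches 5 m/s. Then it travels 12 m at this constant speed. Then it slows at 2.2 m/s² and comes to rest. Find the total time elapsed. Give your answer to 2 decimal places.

7.17 s

Phase 1 (accelerating): v₀ = 0 m/s, a = 2 m/s².
v = v₀ + at → t = (5 − 0) / 2 = 2.50 s
v² = v₀² + 2aΔx → Δx = (5² − 0²)/(2·2) = 6.25 m

Phase 2 (constant speed): v₀ = 5.00 m/s, a = 0 m/s².
Constant speed: t = d/v = 12/5.00 = 2.40 s

Phase 3 (decelerating): v₀ = 5.00 m/s, a = -2.2 m/s².
v = v₀ + at → t = (0 − 5.00) / -2.2 = 2.27 s
v² = v₀² + 2aΔx → Δx = (0² − 5.00²)/(2·-2.2) = 5.68 m
Total time = 2.50 + 2.40 + 2.27 = 7.17 s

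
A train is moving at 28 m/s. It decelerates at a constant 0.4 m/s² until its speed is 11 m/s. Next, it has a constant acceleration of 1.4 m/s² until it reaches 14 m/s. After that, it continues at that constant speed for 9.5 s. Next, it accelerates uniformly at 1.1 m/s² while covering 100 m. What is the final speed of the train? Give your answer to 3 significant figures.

Phase 1 (decelerating): v₀ = 28.0 m/s, a = -0.4 m/s².
v = v₀ + at → t = (11 − 28.0) / -0.4 = 42.5 s
v² = v₀² + 2aΔx → Δx = (11² − 28.0²)/(2·-0.4) = 829 m

Phase 2 (accelerating): v₀ = 11.0 m/s, a = 1.4 m/s².
v = v₀ + at → t = (14 − 11.0) / 1.4 = 2.14 s
v² = v₀² + 2aΔx → Δx = (14² − 11.0²)/(2·1.4) = 26.8 m

Phase 3 (constant speed): v₀ = 14.0 m/s, a = 0 m/s².
v = v₀ + at = 14.0 + (0)(9.5) = 14.0 m/s
Δx = v₀t + ½at² = 14.0·9.5 + 0.5·0·9.5² = 133 m

Phase 4 (accelerating): v₀ = 14.0 m/s, a = 1.1 m/s².
v² = v₀² + 2aΔx = 14.0² + 2·1.1·100 = 416 → v = 20.4 m/s
t = (v − v₀)/a = (20.4 − 14.0)/1.1 = 5.81 s
Final speed = 20.4 m/s

20.4 m/s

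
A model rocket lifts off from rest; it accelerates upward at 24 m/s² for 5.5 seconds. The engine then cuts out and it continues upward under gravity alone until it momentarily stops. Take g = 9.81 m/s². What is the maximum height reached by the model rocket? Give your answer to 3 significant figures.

Phase 1 (powered ascent): v₀ = 0 m/s, a = 24 m/s².
v = v₀ + at = 0 + (24)(5.5) = 132 m/s
Δx = v₀t + ½at² = 0·5.5 + 0.5·24·5.5² = 363 m

Phase 2 (coasting upward): v₀ = 132 m/s, a = -9.81 m/s².
v = v₀ + at → t = (0 − 132) / -9.81 = 13.5 s
v² = v₀² + 2aΔx → Δx = (0² − 132²)/(2·-9.81) = 888 m
Maximum height = 363 + 888 = 1250 m

1250 m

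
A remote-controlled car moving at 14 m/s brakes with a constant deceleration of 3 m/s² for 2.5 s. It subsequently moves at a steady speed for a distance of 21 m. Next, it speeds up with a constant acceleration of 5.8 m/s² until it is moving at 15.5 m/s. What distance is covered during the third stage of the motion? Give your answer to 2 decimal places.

Phase 1 (decelerating): v₀ = 14.0 m/s, a = -3 m/s².
v = v₀ + at = 14.0 + (-3)(2.5) = 6.50 m/s
Δx = v₀t + ½at² = 14.0·2.5 + 0.5·-3·2.5² = 25.6 m

Phase 2 (constant speed): v₀ = 6.50 m/s, a = 0 m/s².
Constant speed: t = d/v = 21/6.50 = 3.23 s

Phase 3 (accelerating): v₀ = 6.50 m/s, a = 5.8 m/s².
v = v₀ + at → t = (15.5 − 6.50) / 5.8 = 1.55 s
v² = v₀² + 2aΔx → Δx = (15.5² − 6.50²)/(2·5.8) = 17.1 m
Distance in phase 3 = 17.1 m

17.07 m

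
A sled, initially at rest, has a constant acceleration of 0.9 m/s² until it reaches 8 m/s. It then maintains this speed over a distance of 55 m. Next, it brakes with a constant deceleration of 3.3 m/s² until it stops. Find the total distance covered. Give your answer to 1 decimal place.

100.3 m

Phase 1 (accelerating): v₀ = 0 m/s, a = 0.9 m/s².
v = v₀ + at → t = (8 − 0) / 0.9 = 8.89 s
v² = v₀² + 2aΔx → Δx = (8² − 0²)/(2·0.9) = 35.6 m

Phase 2 (constant speed): v₀ = 8.00 m/s, a = 0 m/s².
Constant speed: t = d/v = 55/8.00 = 6.88 s

Phase 3 (decelerating): v₀ = 8.00 m/s, a = -3.3 m/s².
v = v₀ + at → t = (0 − 8.00) / -3.3 = 2.42 s
v² = v₀² + 2aΔx → Δx = (0² − 8.00²)/(2·-3.3) = 9.70 m
Total distance = 35.6 + 55.0 + 9.70 = 100 m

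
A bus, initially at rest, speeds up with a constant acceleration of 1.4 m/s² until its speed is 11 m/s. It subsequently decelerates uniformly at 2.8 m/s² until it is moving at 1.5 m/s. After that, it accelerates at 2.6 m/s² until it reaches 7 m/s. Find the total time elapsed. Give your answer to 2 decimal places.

13.37 s

Phase 1 (accelerating): v₀ = 0 m/s, a = 1.4 m/s².
v = v₀ + at → t = (11 − 0) / 1.4 = 7.86 s
v² = v₀² + 2aΔx → Δx = (11² − 0²)/(2·1.4) = 43.2 m

Phase 2 (decelerating): v₀ = 11.0 m/s, a = -2.8 m/s².
v = v₀ + at → t = (1.5 − 11.0) / -2.8 = 3.39 s
v² = v₀² + 2aΔx → Δx = (1.5² − 11.0²)/(2·-2.8) = 21.2 m

Phase 3 (accelerating): v₀ = 1.50 m/s, a = 2.6 m/s².
v = v₀ + at → t = (7 − 1.50) / 2.6 = 2.12 s
v² = v₀² + 2aΔx → Δx = (7² − 1.50²)/(2·2.6) = 8.99 m
Total time = 7.86 + 3.39 + 2.12 = 13.4 s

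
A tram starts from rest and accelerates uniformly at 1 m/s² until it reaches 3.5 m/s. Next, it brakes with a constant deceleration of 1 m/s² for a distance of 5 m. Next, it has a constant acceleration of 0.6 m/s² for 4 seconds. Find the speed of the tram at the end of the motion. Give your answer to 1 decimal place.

Phase 1 (accelerating): v₀ = 0 m/s, a = 1 m/s².
v = v₀ + at → t = (3.5 − 0) / 1 = 3.50 s
v² = v₀² + 2aΔx → Δx = (3.5² − 0²)/(2·1) = 6.12 m

Phase 2 (decelerating): v₀ = 3.50 m/s, a = -1 m/s².
v² = v₀² + 2aΔx = 3.50² + 2·-1·5 = 2.25 → v = 1.50 m/s
t = (v − v₀)/a = (1.50 − 3.50)/-1 = 2.00 s

Phase 3 (accelerating): v₀ = 1.50 m/s, a = 0.6 m/s².
v = v₀ + at = 1.50 + (0.6)(4) = 3.90 m/s
Δx = v₀t + ½at² = 1.50·4 + 0.5·0.6·4² = 10.8 m
Final speed = 3.90 m/s

3.9 m/s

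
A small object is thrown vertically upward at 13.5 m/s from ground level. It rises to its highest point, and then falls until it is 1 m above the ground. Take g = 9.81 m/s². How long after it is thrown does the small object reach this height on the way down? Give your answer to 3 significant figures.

2.68 s

Phase 1 (rising): v₀ = 13.5 m/s, a = -9.81 m/s².
v = v₀ + at → t = (0 − 13.5) / -9.81 = 1.38 s
v² = v₀² + 2aΔx → Δx = (0² − 13.5²)/(2·-9.81) = 9.29 m

Phase 2 (falling): v₀ = 0 m/s, a = -9.81 m/s².
Falls 8.29 m from rest: t = √(2·8.29/9.81) = 1.30 s; v = g·t = 12.8 m/s.
Total time = 1.38 + 1.30 = 2.68 s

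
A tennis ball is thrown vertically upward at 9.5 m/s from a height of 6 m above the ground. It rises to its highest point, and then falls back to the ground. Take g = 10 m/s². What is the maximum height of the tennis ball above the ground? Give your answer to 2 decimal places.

Phase 1 (rising): v₀ = 9.50 m/s, a = -10 m/s².
v = v₀ + at → t = (0 − 9.50) / -10 = 0.950 s
v² = v₀² + 2aΔx → Δx = (0² − 9.50²)/(2·-10) = 4.51 m
Maximum height = 6 + 4.51 = 10.5 m

10.51 m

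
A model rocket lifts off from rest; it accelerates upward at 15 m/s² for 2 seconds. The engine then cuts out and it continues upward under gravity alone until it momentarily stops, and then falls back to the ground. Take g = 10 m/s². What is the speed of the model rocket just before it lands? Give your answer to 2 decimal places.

38.73 m/s

Phase 1 (powered ascent): v₀ = 0 m/s, a = 15 m/s².
v = v₀ + at = 0 + (15)(2) = 30.0 m/s
Δx = v₀t + ½at² = 0·2 + 0.5·15·2² = 30.0 m

Phase 2 (coasting upward): v₀ = 30.0 m/s, a = -10 m/s².
v = v₀ + at → t = (0 − 30.0) / -10 = 3.00 s
v² = v₀² + 2aΔx → Δx = (0² − 30.0²)/(2·-10) = 45.0 m

Phase 3 (free fall): v₀ = 0 m/s, a = -10 m/s².
Falls 75.0 m from rest: t = √(2·75.0/10) = 3.87 s; v = g·t = 38.7 m/s.
Impact speed = 38.7 m/s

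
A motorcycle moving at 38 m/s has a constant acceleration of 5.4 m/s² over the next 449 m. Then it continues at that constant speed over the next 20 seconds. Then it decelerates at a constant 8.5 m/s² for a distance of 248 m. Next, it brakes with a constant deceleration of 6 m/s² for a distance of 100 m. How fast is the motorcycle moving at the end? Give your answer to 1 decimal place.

Phase 1 (accelerating): v₀ = 38.0 m/s, a = 5.4 m/s².
v² = v₀² + 2aΔx = 38.0² + 2·5.4·449 = 6290 → v = 79.3 m/s
t = (v − v₀)/a = (79.3 − 38.0)/5.4 = 7.65 s

Phase 2 (constant speed): v₀ = 79.3 m/s, a = 0 m/s².
v = v₀ + at = 79.3 + (0)(20) = 79.3 m/s
Δx = v₀t + ½at² = 79.3·20 + 0.5·0·20² = 1590 m

Phase 3 (decelerating): v₀ = 79.3 m/s, a = -8.5 m/s².
v² = v₀² + 2aΔx = 79.3² + 2·-8.5·248 = 2080 → v = 45.6 m/s
t = (v − v₀)/a = (45.6 − 79.3)/-8.5 = 3.97 s

Phase 4 (decelerating): v₀ = 45.6 m/s, a = -6 m/s².
v² = v₀² + 2aΔx = 45.6² + 2·-6·100 = 877 → v = 29.6 m/s
t = (v − v₀)/a = (29.6 − 45.6)/-6 = 2.66 s
Final speed = 29.6 m/s

29.6 m/s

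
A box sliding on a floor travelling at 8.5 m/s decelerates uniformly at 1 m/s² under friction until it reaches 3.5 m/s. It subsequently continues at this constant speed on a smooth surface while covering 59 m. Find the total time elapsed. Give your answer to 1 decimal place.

21.9 s

Phase 1 (decelerating): v₀ = 8.50 m/s, a = -1 m/s².
v = v₀ + at → t = (3.5 − 8.50) / -1 = 5.00 s
v² = v₀² + 2aΔx → Δx = (3.5² − 8.50²)/(2·-1) = 30.0 m

Phase 2 (constant speed): v₀ = 3.50 m/s, a = 0 m/s².
Constant speed: t = d/v = 59/3.50 = 16.9 s
Total time = 5.00 + 16.9 = 21.9 s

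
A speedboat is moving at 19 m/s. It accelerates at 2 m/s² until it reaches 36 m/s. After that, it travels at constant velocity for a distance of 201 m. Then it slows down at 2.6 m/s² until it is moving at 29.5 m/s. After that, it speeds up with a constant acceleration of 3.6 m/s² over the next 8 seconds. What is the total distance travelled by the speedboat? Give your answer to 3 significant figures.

868 m

Phase 1 (accelerating): v₀ = 19.0 m/s, a = 2 m/s².
v = v₀ + at → t = (36 − 19.0) / 2 = 8.50 s
v² = v₀² + 2aΔx → Δx = (36² − 19.0²)/(2·2) = 234 m

Phase 2 (constant speed): v₀ = 36.0 m/s, a = 0 m/s².
Constant speed: t = d/v = 201/36.0 = 5.58 s

Phase 3 (decelerating): v₀ = 36.0 m/s, a = -2.6 m/s².
v = v₀ + at → t = (29.5 − 36.0) / -2.6 = 2.50 s
v² = v₀² + 2aΔx → Δx = (29.5² − 36.0²)/(2·-2.6) = 81.9 m

Phase 4 (accelerating): v₀ = 29.5 m/s, a = 3.6 m/s².
v = v₀ + at = 29.5 + (3.6)(8) = 58.3 m/s
Δx = v₀t + ½at² = 29.5·8 + 0.5·3.6·8² = 351 m
Total distance = 234 + 201 + 81.9 + 351 = 868 m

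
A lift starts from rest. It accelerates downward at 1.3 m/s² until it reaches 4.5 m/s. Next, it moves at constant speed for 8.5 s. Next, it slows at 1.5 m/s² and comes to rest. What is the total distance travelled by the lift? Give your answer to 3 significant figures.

Phase 1 (accelerating): v₀ = 0 m/s, a = 1.3 m/s².
v = v₀ + at → t = (4.5 − 0) / 1.3 = 3.46 s
v² = v₀² + 2aΔx → Δx = (4.5² − 0²)/(2·1.3) = 7.79 m

Phase 2 (constant speed): v₀ = 4.50 m/s, a = 0 m/s².
v = v₀ + at = 4.50 + (0)(8.5) = 4.50 m/s
Δx = v₀t + ½at² = 4.50·8.5 + 0.5·0·8.5² = 38.2 m

Phase 3 (decelerating): v₀ = 4.50 m/s, a = -1.5 m/s².
v = v₀ + at → t = (0 − 4.50) / -1.5 = 3.00 s
v² = v₀² + 2aΔx → Δx = (0² − 4.50²)/(2·-1.5) = 6.75 m
Total distance = 7.79 + 38.2 + 6.75 = 52.8 m

52.8 m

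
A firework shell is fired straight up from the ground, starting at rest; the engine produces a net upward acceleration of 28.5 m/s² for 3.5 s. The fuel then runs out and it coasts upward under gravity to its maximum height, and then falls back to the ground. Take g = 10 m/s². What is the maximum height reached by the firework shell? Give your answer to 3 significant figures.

672 m

Phase 1 (powered ascent): v₀ = 0 m/s, a = 28.5 m/s².
v = v₀ + at = 0 + (28.5)(3.5) = 99.8 m/s
Δx = v₀t + ½at² = 0·3.5 + 0.5·28.5·3.5² = 175 m

Phase 2 (coasting upward): v₀ = 99.8 m/s, a = -10 m/s².
v = v₀ + at → t = (0 − 99.8) / -10 = 9.97 s
v² = v₀² + 2aΔx → Δx = (0² − 99.8²)/(2·-10) = 498 m
Maximum height = 175 + 498 = 672 m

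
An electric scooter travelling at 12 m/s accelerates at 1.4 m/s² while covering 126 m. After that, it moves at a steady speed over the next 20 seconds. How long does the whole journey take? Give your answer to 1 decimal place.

27.3 s

Phase 1 (accelerating): v₀ = 12.0 m/s, a = 1.4 m/s².
v² = v₀² + 2aΔx = 12.0² + 2·1.4·126 = 497 → v = 22.3 m/s
t = (v − v₀)/a = (22.3 − 12.0)/1.4 = 7.35 s

Phase 2 (constant speed): v₀ = 22.3 m/s, a = 0 m/s².
v = v₀ + at = 22.3 + (0)(20) = 22.3 m/s
Δx = v₀t + ½at² = 22.3·20 + 0.5·0·20² = 446 m
Total time = 7.35 + 20.0 = 27.3 s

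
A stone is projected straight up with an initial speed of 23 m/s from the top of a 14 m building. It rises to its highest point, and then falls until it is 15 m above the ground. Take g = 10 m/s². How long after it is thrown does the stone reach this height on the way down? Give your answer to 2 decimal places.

4.56 s

Phase 1 (rising): v₀ = 23.0 m/s, a = -10 m/s².
v = v₀ + at → t = (0 − 23.0) / -10 = 2.30 s
v² = v₀² + 2aΔx → Δx = (0² − 23.0²)/(2·-10) = 26.4 m

Phase 2 (falling): v₀ = 0 m/s, a = -10 m/s².
Falls 25.5 m from rest: t = √(2·25.5/10) = 2.26 s; v = g·t = 22.6 m/s.
Total time = 2.30 + 2.26 = 4.56 s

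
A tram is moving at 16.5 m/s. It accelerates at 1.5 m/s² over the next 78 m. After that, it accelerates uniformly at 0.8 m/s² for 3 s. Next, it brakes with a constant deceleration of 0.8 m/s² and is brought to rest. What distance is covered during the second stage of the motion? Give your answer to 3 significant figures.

71.1 m

Phase 1 (accelerating): v₀ = 16.5 m/s, a = 1.5 m/s².
v² = v₀² + 2aΔx = 16.5² + 2·1.5·78 = 506 → v = 22.5 m/s
t = (v − v₀)/a = (22.5 − 16.5)/1.5 = 4.00 s

Phase 2 (accelerating): v₀ = 22.5 m/s, a = 0.8 m/s².
v = v₀ + at = 22.5 + (0.8)(3) = 24.9 m/s
Δx = v₀t + ½at² = 22.5·3 + 0.5·0.8·3² = 71.1 m
Distance in phase 2 = 71.1 m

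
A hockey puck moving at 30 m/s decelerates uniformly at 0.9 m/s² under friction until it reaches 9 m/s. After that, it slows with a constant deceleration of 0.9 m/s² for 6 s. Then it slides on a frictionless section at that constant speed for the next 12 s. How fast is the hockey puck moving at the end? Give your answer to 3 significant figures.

Phase 1 (decelerating): v₀ = 30.0 m/s, a = -0.9 m/s².
v = v₀ + at → t = (9 − 30.0) / -0.9 = 23.3 s
v² = v₀² + 2aΔx → Δx = (9² − 30.0²)/(2·-0.9) = 455 m

Phase 2 (decelerating): v₀ = 9.00 m/s, a = -0.9 m/s².
v = v₀ + at = 9.00 + (-0.9)(6) = 3.60 m/s
Δx = v₀t + ½at² = 9.00·6 + 0.5·-0.9·6² = 37.8 m

Phase 3 (constant speed): v₀ = 3.60 m/s, a = 0 m/s².
v = v₀ + at = 3.60 + (0)(12) = 3.60 m/s
Δx = v₀t + ½at² = 3.60·12 + 0.5·0·12² = 43.2 m
Final speed = 3.60 m/s

3.60 m/s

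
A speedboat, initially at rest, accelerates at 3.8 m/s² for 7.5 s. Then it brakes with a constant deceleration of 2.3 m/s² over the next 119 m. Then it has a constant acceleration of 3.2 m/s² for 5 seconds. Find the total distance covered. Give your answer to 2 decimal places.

347.25 m

Phase 1 (accelerating): v₀ = 0 m/s, a = 3.8 m/s².
v = v₀ + at = 0 + (3.8)(7.5) = 28.5 m/s
Δx = v₀t + ½at² = 0·7.5 + 0.5·3.8·7.5² = 107 m

Phase 2 (decelerating): v₀ = 28.5 m/s, a = -2.3 m/s².
v² = v₀² + 2aΔx = 28.5² + 2·-2.3·119 = 265 → v = 16.3 m/s
t = (v − v₀)/a = (16.3 − 28.5)/-2.3 = 5.32 s

Phase 3 (accelerating): v₀ = 16.3 m/s, a = 3.2 m/s².
v = v₀ + at = 16.3 + (3.2)(5) = 32.3 m/s
Δx = v₀t + ½at² = 16.3·5 + 0.5·3.2·5² = 121 m
Total distance = 107 + 119 + 121 = 347 m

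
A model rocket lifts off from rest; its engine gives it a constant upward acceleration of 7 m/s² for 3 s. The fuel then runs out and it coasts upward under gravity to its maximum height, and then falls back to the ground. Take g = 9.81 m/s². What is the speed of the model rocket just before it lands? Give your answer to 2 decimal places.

Phase 1 (powered ascent): v₀ = 0 m/s, a = 7 m/s².
v = v₀ + at = 0 + (7)(3) = 21.0 m/s
Δx = v₀t + ½at² = 0·3 + 0.5·7·3² = 31.5 m

Phase 2 (coasting upward): v₀ = 21.0 m/s, a = -9.81 m/s².
v = v₀ + at → t = (0 − 21.0) / -9.81 = 2.14 s
v² = v₀² + 2aΔx → Δx = (0² − 21.0²)/(2·-9.81) = 22.5 m

Phase 3 (free fall): v₀ = 0 m/s, a = -9.81 m/s².
Falls 54.0 m from rest: t = √(2·54.0/9.81) = 3.32 s; v = g·t = 32.5 m/s.
Impact speed = 32.5 m/s

32.54 m/s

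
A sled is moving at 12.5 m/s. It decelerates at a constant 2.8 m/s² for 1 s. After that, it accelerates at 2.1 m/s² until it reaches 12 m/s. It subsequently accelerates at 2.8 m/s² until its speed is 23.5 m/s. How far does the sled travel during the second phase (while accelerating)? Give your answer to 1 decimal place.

Phase 1 (decelerating): v₀ = 12.5 m/s, a = -2.8 m/s².
v = v₀ + at = 12.5 + (-2.8)(1) = 9.70 m/s
Δx = v₀t + ½at² = 12.5·1 + 0.5·-2.8·1² = 11.1 m

Phase 2 (accelerating): v₀ = 9.70 m/s, a = 2.1 m/s².
v = v₀ + at → t = (12 − 9.70) / 2.1 = 1.10 s
v² = v₀² + 2aΔx → Δx = (12² − 9.70²)/(2·2.1) = 11.9 m
Distance in phase 2 = 11.9 m

11.9 m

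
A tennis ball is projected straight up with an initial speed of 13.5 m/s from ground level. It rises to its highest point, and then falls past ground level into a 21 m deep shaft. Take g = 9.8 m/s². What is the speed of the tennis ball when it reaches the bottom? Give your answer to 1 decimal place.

24.4 m/s

Phase 1 (rising): v₀ = 13.5 m/s, a = -9.8 m/s².
v = v₀ + at → t = (0 − 13.5) / -9.8 = 1.38 s
v² = v₀² + 2aΔx → Δx = (0² − 13.5²)/(2·-9.8) = 9.30 m

Phase 2 (falling): v₀ = 0 m/s, a = -9.8 m/s².
Falls 30.3 m from rest: t = √(2·30.3/9.8) = 2.49 s; v = g·t = 24.4 m/s.
Final speed = 24.4 m/s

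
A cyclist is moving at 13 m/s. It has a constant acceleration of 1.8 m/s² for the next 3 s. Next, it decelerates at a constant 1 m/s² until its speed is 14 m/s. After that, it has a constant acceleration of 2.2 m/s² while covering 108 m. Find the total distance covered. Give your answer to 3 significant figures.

226 m

Phase 1 (accelerating): v₀ = 13.0 m/s, a = 1.8 m/s².
v = v₀ + at = 13.0 + (1.8)(3) = 18.4 m/s
Δx = v₀t + ½at² = 13.0·3 + 0.5·1.8·3² = 47.1 m

Phase 2 (decelerating): v₀ = 18.4 m/s, a = -1 m/s².
v = v₀ + at → t = (14 − 18.4) / -1 = 4.40 s
v² = v₀² + 2aΔx → Δx = (14² − 18.4²)/(2·-1) = 71.3 m

Phase 3 (accelerating): v₀ = 14.0 m/s, a = 2.2 m/s².
v² = v₀² + 2aΔx = 14.0² + 2·2.2·108 = 671 → v = 25.9 m/s
t = (v − v₀)/a = (25.9 − 14.0)/2.2 = 5.41 s
Total distance = 47.1 + 71.3 + 108 = 226 m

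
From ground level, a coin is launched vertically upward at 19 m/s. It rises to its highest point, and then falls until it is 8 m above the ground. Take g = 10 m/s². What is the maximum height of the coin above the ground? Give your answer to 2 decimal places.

18.05 m

Phase 1 (rising): v₀ = 19.0 m/s, a = -10 m/s².
v = v₀ + at → t = (0 − 19.0) / -10 = 1.90 s
v² = v₀² + 2aΔx → Δx = (0² − 19.0²)/(2·-10) = 18.1 m
Maximum height = 18.1 m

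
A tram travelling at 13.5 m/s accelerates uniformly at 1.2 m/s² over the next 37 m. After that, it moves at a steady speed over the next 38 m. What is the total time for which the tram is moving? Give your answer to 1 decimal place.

Phase 1 (accelerating): v₀ = 13.5 m/s, a = 1.2 m/s².
v² = v₀² + 2aΔx = 13.5² + 2·1.2·37 = 271 → v = 16.5 m/s
t = (v − v₀)/a = (16.5 − 13.5)/1.2 = 2.47 s

Phase 2 (constant speed): v₀ = 16.5 m/s, a = 0 m/s².
Constant speed: t = d/v = 38/16.5 = 2.31 s
Total time = 2.47 + 2.31 = 4.78 s

4.8 s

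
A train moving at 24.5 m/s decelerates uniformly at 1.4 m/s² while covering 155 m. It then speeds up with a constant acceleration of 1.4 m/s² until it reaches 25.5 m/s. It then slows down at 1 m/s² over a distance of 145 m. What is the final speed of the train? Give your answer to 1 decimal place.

Phase 1 (decelerating): v₀ = 24.5 m/s, a = -1.4 m/s².
v² = v₀² + 2aΔx = 24.5² + 2·-1.4·155 = 166 → v = 12.9 m/s
t = (v − v₀)/a = (12.9 − 24.5)/-1.4 = 8.29 s

Phase 2 (accelerating): v₀ = 12.9 m/s, a = 1.4 m/s².
v = v₀ + at → t = (25.5 − 12.9) / 1.4 = 9.00 s
v² = v₀² + 2aΔx → Δx = (25.5² − 12.9²)/(2·1.4) = 173 m

Phase 3 (decelerating): v₀ = 25.5 m/s, a = -1 m/s².
v² = v₀² + 2aΔx = 25.5² + 2·-1·145 = 360 → v = 19.0 m/s
t = (v − v₀)/a = (19.0 − 25.5)/-1 = 6.52 s
Final speed = 19.0 m/s

19.0 m/s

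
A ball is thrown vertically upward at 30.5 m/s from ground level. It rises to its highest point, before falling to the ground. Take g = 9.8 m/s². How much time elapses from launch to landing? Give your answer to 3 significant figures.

6.22 s

Phase 1 (rising): v₀ = 30.5 m/s, a = -9.8 m/s².
v = v₀ + at → t = (0 − 30.5) / -9.8 = 3.11 s
v² = v₀² + 2aΔx → Δx = (0² − 30.5²)/(2·-9.8) = 47.5 m

Phase 2 (falling): v₀ = 0 m/s, a = -9.8 m/s².
Falls 47.5 m from rest: t = √(2·47.5/9.8) = 3.11 s; v = g·t = 30.5 m/s.
Total time = 3.11 + 3.11 = 6.22 s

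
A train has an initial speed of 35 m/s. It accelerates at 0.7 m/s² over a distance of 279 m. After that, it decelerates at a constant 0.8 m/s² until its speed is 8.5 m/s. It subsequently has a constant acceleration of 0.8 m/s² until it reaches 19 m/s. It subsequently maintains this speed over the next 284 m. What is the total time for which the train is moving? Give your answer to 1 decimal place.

75.1 s

Phase 1 (accelerating): v₀ = 35.0 m/s, a = 0.7 m/s².
v² = v₀² + 2aΔx = 35.0² + 2·0.7·279 = 1620 → v = 40.2 m/s
t = (v − v₀)/a = (40.2 − 35.0)/0.7 = 7.42 s

Phase 2 (decelerating): v₀ = 40.2 m/s, a = -0.8 m/s².
v = v₀ + at → t = (8.5 − 40.2) / -0.8 = 39.6 s
v² = v₀² + 2aΔx → Δx = (8.5² − 40.2²)/(2·-0.8) = 965 m

Phase 3 (accelerating): v₀ = 8.50 m/s, a = 0.8 m/s².
v = v₀ + at → t = (19 − 8.50) / 0.8 = 13.1 s
v² = v₀² + 2aΔx → Δx = (19² − 8.50²)/(2·0.8) = 180 m

Phase 4 (constant speed): v₀ = 19.0 m/s, a = 0 m/s².
Constant speed: t = d/v = 284/19.0 = 14.9 s
Total time = 7.42 + 39.6 + 13.1 + 14.9 = 75.1 s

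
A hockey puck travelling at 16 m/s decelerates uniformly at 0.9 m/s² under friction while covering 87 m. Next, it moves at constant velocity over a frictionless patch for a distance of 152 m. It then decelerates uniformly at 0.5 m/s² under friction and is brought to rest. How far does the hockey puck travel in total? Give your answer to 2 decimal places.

338.40 m

Phase 1 (decelerating): v₀ = 16.0 m/s, a = -0.9 m/s².
v² = v₀² + 2aΔx = 16.0² + 2·-0.9·87 = 99.4 → v = 9.97 m/s
t = (v − v₀)/a = (9.97 − 16.0)/-0.9 = 6.70 s

Phase 2 (constant speed): v₀ = 9.97 m/s, a = 0 m/s².
Constant speed: t = d/v = 152/9.97 = 15.2 s

Phase 3 (decelerating): v₀ = 9.97 m/s, a = -0.5 m/s².
v = v₀ + at → t = (0 − 9.97) / -0.5 = 19.9 s
v² = v₀² + 2aΔx → Δx = (0² − 9.97²)/(2·-0.5) = 99.4 m
Total distance = 87.0 + 152 + 99.4 = 338 m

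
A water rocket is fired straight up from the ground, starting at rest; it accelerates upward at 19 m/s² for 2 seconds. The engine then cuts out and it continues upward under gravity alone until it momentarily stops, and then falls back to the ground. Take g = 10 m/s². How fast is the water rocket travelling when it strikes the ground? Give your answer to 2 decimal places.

Phase 1 (powered ascent): v₀ = 0 m/s, a = 19 m/s².
v = v₀ + at = 0 + (19)(2) = 38.0 m/s
Δx = v₀t + ½at² = 0·2 + 0.5·19·2² = 38.0 m

Phase 2 (coasting upward): v₀ = 38.0 m/s, a = -10 m/s².
v = v₀ + at → t = (0 − 38.0) / -10 = 3.80 s
v² = v₀² + 2aΔx → Δx = (0² − 38.0²)/(2·-10) = 72.2 m

Phase 3 (free fall): v₀ = 0 m/s, a = -10 m/s².
Falls 110 m from rest: t = √(2·110/10) = 4.69 s; v = g·t = 46.9 m/s.
Impact speed = 46.9 m/s

46.95 m/s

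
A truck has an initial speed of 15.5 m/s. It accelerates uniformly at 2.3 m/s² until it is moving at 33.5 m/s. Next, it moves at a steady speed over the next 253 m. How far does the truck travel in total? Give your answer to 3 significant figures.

Phase 1 (accelerating): v₀ = 15.5 m/s, a = 2.3 m/s².
v = v₀ + at → t = (33.5 − 15.5) / 2.3 = 7.83 s
v² = v₀² + 2aΔx → Δx = (33.5² − 15.5²)/(2·2.3) = 192 m

Phase 2 (constant speed): v₀ = 33.5 m/s, a = 0 m/s².
Constant speed: t = d/v = 253/33.5 = 7.55 s
Total distance = 192 + 253 = 445 m

445 m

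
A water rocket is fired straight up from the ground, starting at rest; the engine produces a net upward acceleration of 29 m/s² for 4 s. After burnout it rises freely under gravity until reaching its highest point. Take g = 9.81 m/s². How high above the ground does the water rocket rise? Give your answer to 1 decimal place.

Phase 1 (powered ascent): v₀ = 0 m/s, a = 29 m/s².
v = v₀ + at = 0 + (29)(4) = 116 m/s
Δx = v₀t + ½at² = 0·4 + 0.5·29·4² = 232 m

Phase 2 (coasting upward): v₀ = 116 m/s, a = -9.81 m/s².
v = v₀ + at → t = (0 − 116) / -9.81 = 11.8 s
v² = v₀² + 2aΔx → Δx = (0² − 116²)/(2·-9.81) = 686 m
Maximum height = 232 + 686 = 918 m

917.8 m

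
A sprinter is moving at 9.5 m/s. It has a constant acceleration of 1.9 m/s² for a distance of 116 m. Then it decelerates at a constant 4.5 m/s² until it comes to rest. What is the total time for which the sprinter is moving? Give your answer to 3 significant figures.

Phase 1 (accelerating): v₀ = 9.50 m/s, a = 1.9 m/s².
v² = v₀² + 2aΔx = 9.50² + 2·1.9·116 = 531 → v = 23.0 m/s
t = (v − v₀)/a = (23.0 − 9.50)/1.9 = 7.13 s

Phase 2 (decelerating): v₀ = 23.0 m/s, a = -4.5 m/s².
v = v₀ + at → t = (0 − 23.0) / -4.5 = 5.12 s
v² = v₀² + 2aΔx → Δx = (0² − 23.0²)/(2·-4.5) = 59.0 m
Total time = 7.13 + 5.12 = 12.2 s

12.2 s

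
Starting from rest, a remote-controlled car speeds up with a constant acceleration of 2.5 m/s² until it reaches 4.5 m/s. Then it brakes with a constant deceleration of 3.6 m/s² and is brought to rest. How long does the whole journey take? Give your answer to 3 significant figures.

3.05 s

Phase 1 (accelerating): v₀ = 0 m/s, a = 2.5 m/s².
v = v₀ + at → t = (4.5 − 0) / 2.5 = 1.80 s
v² = v₀² + 2aΔx → Δx = (4.5² − 0²)/(2·2.5) = 4.05 m

Phase 2 (decelerating): v₀ = 4.50 m/s, a = -3.6 m/s².
v = v₀ + at → t = (0 − 4.50) / -3.6 = 1.25 s
v² = v₀² + 2aΔx → Δx = (0² − 4.50²)/(2·-3.6) = 2.81 m
Total time = 1.80 + 1.25 = 3.05 s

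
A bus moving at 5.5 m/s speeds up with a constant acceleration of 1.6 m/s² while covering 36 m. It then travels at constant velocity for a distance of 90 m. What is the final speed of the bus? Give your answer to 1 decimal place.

Phase 1 (accelerating): v₀ = 5.50 m/s, a = 1.6 m/s².
v² = v₀² + 2aΔx = 5.50² + 2·1.6·36 = 145 → v = 12.1 m/s
t = (v − v₀)/a = (12.1 − 5.50)/1.6 = 4.10 s

Phase 2 (constant speed): v₀ = 12.1 m/s, a = 0 m/s².
Constant speed: t = d/v = 90/12.1 = 7.46 s
Final speed = 12.1 m/s

12.1 m/s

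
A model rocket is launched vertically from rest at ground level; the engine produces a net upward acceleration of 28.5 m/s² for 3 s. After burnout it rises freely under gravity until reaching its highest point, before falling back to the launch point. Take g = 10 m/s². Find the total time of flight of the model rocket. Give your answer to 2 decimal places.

Phase 1 (powered ascent): v₀ = 0 m/s, a = 28.5 m/s².
v = v₀ + at = 0 + (28.5)(3) = 85.5 m/s
Δx = v₀t + ½at² = 0·3 + 0.5·28.5·3² = 128 m

Phase 2 (coasting upward): v₀ = 85.5 m/s, a = -10 m/s².
v = v₀ + at → t = (0 − 85.5) / -10 = 8.55 s
v² = v₀² + 2aΔx → Δx = (0² − 85.5²)/(2·-10) = 366 m

Phase 3 (free fall): v₀ = 0 m/s, a = -10 m/s².
Falls 494 m from rest: t = √(2·494/10) = 9.94 s; v = g·t = 99.4 m/s.
Total time = 3.00 + 8.55 + 9.94 = 21.5 s

21.49 s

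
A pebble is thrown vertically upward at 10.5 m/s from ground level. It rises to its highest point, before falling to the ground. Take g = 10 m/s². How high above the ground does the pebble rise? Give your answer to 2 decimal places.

5.51 m

Phase 1 (rising): v₀ = 10.5 m/s, a = -10 m/s².
v = v₀ + at → t = (0 − 10.5) / -10 = 1.05 s
v² = v₀² + 2aΔx → Δx = (0² − 10.5²)/(2·-10) = 5.51 m
Maximum height = 5.51 m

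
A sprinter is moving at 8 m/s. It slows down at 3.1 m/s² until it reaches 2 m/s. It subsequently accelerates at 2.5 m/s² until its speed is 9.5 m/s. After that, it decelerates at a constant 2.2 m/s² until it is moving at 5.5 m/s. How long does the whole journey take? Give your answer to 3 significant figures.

Phase 1 (decelerating): v₀ = 8.00 m/s, a = -3.1 m/s².
v = v₀ + at → t = (2 − 8.00) / -3.1 = 1.94 s
v² = v₀² + 2aΔx → Δx = (2² − 8.00²)/(2·-3.1) = 9.68 m

Phase 2 (accelerating): v₀ = 2.00 m/s, a = 2.5 m/s².
v = v₀ + at → t = (9.5 − 2.00) / 2.5 = 3.00 s
v² = v₀² + 2aΔx → Δx = (9.5² − 2.00²)/(2·2.5) = 17.2 m

Phase 3 (decelerating): v₀ = 9.50 m/s, a = -2.2 m/s².
v = v₀ + at → t = (5.5 − 9.50) / -2.2 = 1.82 s
v² = v₀² + 2aΔx → Δx = (5.5² − 9.50²)/(2·-2.2) = 13.6 m
Total time = 1.94 + 3.00 + 1.82 = 6.75 s

6.75 s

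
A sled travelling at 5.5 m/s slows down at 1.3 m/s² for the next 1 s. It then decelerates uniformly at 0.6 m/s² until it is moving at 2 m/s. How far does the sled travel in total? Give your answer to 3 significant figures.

16.2 m

Phase 1 (decelerating): v₀ = 5.50 m/s, a = -1.3 m/s².
v = v₀ + at = 5.50 + (-1.3)(1) = 4.20 m/s
Δx = v₀t + ½at² = 5.50·1 + 0.5·-1.3·1² = 4.85 m

Phase 2 (decelerating): v₀ = 4.20 m/s, a = -0.6 m/s².
v = v₀ + at → t = (2 − 4.20) / -0.6 = 3.67 s
v² = v₀² + 2aΔx → Δx = (2² − 4.20²)/(2·-0.6) = 11.4 m
Total distance = 4.85 + 11.4 = 16.2 m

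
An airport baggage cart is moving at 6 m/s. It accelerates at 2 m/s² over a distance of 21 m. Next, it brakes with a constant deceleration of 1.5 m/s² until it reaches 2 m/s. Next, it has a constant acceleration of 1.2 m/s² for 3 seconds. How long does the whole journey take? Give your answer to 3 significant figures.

Phase 1 (accelerating): v₀ = 6.00 m/s, a = 2 m/s².
v² = v₀² + 2aΔx = 6.00² + 2·2·21 = 120 → v = 11.0 m/s
t = (v − v₀)/a = (11.0 − 6.00)/2 = 2.48 s

Phase 2 (decelerating): v₀ = 11.0 m/s, a = -1.5 m/s².
v = v₀ + at → t = (2 − 11.0) / -1.5 = 5.97 s
v² = v₀² + 2aΔx → Δx = (2² − 11.0²)/(2·-1.5) = 38.7 m

Phase 3 (accelerating): v₀ = 2.00 m/s, a = 1.2 m/s².
v = v₀ + at = 2.00 + (1.2)(3) = 5.60 m/s
Δx = v₀t + ½at² = 2.00·3 + 0.5·1.2·3² = 11.4 m
Total time = 2.48 + 5.97 + 3.00 = 11.4 s

11.4 s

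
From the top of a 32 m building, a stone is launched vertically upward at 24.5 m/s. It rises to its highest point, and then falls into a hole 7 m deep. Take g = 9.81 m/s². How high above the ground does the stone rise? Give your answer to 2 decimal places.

62.59 m

Phase 1 (rising): v₀ = 24.5 m/s, a = -9.81 m/s².
v = v₀ + at → t = (0 − 24.5) / -9.81 = 2.50 s
v² = v₀² + 2aΔx → Δx = (0² − 24.5²)/(2·-9.81) = 30.6 m
Maximum height = 32 + 30.6 = 62.6 m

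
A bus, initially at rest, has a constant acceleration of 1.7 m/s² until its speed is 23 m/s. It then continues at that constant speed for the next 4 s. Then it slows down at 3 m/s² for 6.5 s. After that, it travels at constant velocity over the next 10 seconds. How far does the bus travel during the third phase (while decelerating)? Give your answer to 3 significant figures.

Phase 1 (accelerating): v₀ = 0 m/s, a = 1.7 m/s².
v = v₀ + at → t = (23 − 0) / 1.7 = 13.5 s
v² = v₀² + 2aΔx → Δx = (23² − 0²)/(2·1.7) = 156 m

Phase 2 (constant speed): v₀ = 23.0 m/s, a = 0 m/s².
v = v₀ + at = 23.0 + (0)(4) = 23.0 m/s
Δx = v₀t + ½at² = 23.0·4 + 0.5·0·4² = 92.0 m

Phase 3 (decelerating): v₀ = 23.0 m/s, a = -3 m/s².
v = v₀ + at = 23.0 + (-3)(6.5) = 3.50 m/s
Δx = v₀t + ½at² = 23.0·6.5 + 0.5·-3·6.5² = 86.1 m
Distance in phase 3 = 86.1 m

86.1 m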